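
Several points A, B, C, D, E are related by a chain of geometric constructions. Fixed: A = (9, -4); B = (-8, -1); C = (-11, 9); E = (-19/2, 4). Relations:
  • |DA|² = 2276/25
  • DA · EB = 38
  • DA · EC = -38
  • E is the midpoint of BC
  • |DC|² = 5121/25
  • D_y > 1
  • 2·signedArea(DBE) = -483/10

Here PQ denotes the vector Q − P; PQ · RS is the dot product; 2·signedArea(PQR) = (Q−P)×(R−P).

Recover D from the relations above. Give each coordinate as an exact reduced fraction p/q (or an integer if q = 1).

1. D_x = 1  [2·signedArea(DBE) = -483/10 ∩ DA · EB = 38]
2. D_y = 6/5  [2·signedArea(DBE) = -483/10 ∩ DA · EB = 38]
   → D = (1, 6/5)

D = (1, 6/5)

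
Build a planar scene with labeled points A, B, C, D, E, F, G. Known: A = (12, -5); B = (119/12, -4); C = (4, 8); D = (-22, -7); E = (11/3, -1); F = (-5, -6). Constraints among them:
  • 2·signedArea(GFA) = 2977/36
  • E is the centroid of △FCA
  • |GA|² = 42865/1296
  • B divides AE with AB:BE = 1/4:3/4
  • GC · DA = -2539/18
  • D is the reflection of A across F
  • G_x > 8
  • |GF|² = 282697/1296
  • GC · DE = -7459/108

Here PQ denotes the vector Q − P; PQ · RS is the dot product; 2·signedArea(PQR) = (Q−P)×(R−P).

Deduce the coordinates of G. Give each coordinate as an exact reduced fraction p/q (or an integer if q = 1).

1. G_x = 311/36  [2·signedArea(GFA) = 2977/36 ∩ GC · DA = -2539/18]
2. G_y = -1/3  [2·signedArea(GFA) = 2977/36 ∩ GC · DA = -2539/18]
   → G = (311/36, -1/3)

G = (311/36, -1/3)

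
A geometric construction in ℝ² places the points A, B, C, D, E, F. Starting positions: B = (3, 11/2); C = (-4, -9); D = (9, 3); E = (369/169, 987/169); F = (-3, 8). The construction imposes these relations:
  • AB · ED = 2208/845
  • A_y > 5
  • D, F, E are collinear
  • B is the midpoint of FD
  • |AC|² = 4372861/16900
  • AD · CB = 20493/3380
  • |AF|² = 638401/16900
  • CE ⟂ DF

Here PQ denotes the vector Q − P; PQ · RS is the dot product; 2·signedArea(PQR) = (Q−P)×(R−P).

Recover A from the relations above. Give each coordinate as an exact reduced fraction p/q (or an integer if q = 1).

A = (2259/845, 1905/338)

1. A_x = 2259/845  [AB · ED = 2208/845 ∩ AD · CB = 20493/3380]
2. A_y = 1905/338  [AB · ED = 2208/845 ∩ AD · CB = 20493/3380]
   → A = (2259/845, 1905/338)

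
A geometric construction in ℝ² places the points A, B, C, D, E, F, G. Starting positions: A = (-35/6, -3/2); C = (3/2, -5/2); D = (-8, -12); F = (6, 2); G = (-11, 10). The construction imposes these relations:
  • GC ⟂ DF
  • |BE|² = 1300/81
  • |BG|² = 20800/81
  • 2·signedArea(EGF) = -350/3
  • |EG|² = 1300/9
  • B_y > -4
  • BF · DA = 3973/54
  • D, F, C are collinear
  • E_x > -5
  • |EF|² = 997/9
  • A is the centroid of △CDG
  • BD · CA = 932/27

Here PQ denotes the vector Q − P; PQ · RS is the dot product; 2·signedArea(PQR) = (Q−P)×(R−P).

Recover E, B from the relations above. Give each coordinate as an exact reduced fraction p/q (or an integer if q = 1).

B = (-19/9, -10/3)
E = (-13/3, 0)

1. E_x = -13/3  [line 8·x + 17·y + 104/3 = 0 ∩ |EG|² = 1300/9]
2. E_y = 0  [line 8·x + 17·y + 104/3 = 0 ∩ |EG|² = 1300/9]
   → E = (-13/3, 0)
3. B_x = -19/9  [BD · CA = 932/27 ∩ BF · DA = 3973/54]
4. B_y = -10/3  [BD · CA = 932/27 ∩ BF · DA = 3973/54]
   → B = (-19/9, -10/3)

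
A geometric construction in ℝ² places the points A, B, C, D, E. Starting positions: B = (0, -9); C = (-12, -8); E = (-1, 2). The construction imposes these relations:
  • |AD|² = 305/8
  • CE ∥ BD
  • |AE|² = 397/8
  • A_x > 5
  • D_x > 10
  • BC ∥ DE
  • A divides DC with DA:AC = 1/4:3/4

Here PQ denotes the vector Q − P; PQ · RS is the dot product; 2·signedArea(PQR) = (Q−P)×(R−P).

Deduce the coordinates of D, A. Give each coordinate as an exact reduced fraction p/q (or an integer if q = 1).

A = (21/4, -5/4)
D = (11, 1)

1. D_x = 11  [BC ∥ DE ∩ CE ∥ BD]
2. D_y = 1  [BC ∥ DE ∩ CE ∥ BD]
   → D = (11, 1)
3. A_x = 21/4  [A divides DC with DA:AC = 1/4:3/4]
4. A_y = -5/4  [A divides DC with DA:AC = 1/4:3/4]
   → A = (21/4, -5/4)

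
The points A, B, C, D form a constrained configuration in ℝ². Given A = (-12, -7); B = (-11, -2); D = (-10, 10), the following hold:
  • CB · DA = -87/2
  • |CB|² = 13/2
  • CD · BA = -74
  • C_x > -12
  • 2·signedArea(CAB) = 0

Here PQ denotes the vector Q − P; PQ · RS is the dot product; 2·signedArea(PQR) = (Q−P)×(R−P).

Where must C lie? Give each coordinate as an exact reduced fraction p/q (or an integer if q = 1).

C = (-23/2, -9/2)

1. C_x = -23/2  [2·signedArea(CAB) = 0 ∩ CB · DA = -87/2]
2. C_y = -9/2  [2·signedArea(CAB) = 0 ∩ CB · DA = -87/2]
   → C = (-23/2, -9/2)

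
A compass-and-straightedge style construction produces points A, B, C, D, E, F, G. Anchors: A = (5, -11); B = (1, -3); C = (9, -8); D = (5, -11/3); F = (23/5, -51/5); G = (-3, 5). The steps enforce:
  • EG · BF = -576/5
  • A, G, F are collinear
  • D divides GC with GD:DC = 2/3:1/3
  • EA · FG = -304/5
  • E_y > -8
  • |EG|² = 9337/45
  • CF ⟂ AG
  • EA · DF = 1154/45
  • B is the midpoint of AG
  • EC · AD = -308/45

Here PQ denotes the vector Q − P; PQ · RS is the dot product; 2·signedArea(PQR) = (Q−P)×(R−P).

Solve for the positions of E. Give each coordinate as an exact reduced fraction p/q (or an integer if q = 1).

E = (73/15, -106/15)

1. E_x = 73/15  [EA · FG = -304/5 ∩ EA · DF = 1154/45]
2. E_y = -106/15  [EA · FG = -304/5 ∩ EA · DF = 1154/45]
   → E = (73/15, -106/15)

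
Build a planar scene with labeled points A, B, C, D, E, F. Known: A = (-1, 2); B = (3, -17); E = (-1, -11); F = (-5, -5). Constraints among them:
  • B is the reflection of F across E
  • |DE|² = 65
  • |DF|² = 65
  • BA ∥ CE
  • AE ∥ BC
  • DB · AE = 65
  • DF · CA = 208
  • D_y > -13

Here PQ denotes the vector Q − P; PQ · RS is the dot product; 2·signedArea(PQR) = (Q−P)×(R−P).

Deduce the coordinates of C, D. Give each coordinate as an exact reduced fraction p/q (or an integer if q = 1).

1. C_x = 3  [BA ∥ CE ∩ AE ∥ BC]
2. C_y = -30  [BA ∥ CE ∩ AE ∥ BC]
   → C = (3, -30)
3. D_x = -9  [DF · CA = 208 ∩ DB · AE = 65]
4. D_y = -12  [DF · CA = 208 ∩ DB · AE = 65]
   → D = (-9, -12)

C = (3, -30)
D = (-9, -12)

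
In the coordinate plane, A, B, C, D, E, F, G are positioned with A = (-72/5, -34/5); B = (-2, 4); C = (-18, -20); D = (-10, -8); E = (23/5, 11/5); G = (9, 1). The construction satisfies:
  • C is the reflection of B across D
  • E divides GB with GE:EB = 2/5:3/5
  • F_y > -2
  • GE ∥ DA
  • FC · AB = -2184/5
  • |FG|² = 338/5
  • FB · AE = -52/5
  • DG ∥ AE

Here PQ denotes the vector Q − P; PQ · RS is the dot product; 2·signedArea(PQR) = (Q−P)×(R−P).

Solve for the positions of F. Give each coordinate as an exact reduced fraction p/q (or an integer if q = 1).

1. F_x = 6/5  [FC · AB = -2184/5 ∩ FB · AE = -52/5]
2. F_y = -8/5  [FC · AB = -2184/5 ∩ FB · AE = -52/5]
   → F = (6/5, -8/5)

F = (6/5, -8/5)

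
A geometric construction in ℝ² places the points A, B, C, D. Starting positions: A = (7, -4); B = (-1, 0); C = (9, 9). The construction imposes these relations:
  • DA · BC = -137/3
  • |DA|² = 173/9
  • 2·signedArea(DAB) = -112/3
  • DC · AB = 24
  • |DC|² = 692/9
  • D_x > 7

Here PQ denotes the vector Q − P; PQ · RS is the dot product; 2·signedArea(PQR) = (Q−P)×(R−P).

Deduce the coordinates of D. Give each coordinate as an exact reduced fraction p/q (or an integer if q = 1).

1. D_x = 23/3  [DA · BC = -137/3 ∩ DC · AB = 24]
2. D_y = 1/3  [DA · BC = -137/3 ∩ DC · AB = 24]
   → D = (23/3, 1/3)

D = (23/3, 1/3)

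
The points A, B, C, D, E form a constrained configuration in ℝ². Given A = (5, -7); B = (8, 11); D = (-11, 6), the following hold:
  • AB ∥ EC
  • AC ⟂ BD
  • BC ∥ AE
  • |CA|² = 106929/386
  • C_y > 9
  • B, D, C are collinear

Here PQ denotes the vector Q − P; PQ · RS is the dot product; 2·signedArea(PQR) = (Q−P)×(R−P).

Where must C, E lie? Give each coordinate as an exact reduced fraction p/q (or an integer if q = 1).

1. C_x = 295/386  [B, D, C are collinear ∩ AC ⟂ BD]
2. C_y = 3511/386  [B, D, C are collinear ∩ AC ⟂ BD]
   → C = (295/386, 3511/386)
3. E_x = -863/386  [AB ∥ EC ∩ BC ∥ AE]
4. E_y = -3437/386  [AB ∥ EC ∩ BC ∥ AE]
   → E = (-863/386, -3437/386)

C = (295/386, 3511/386)
E = (-863/386, -3437/386)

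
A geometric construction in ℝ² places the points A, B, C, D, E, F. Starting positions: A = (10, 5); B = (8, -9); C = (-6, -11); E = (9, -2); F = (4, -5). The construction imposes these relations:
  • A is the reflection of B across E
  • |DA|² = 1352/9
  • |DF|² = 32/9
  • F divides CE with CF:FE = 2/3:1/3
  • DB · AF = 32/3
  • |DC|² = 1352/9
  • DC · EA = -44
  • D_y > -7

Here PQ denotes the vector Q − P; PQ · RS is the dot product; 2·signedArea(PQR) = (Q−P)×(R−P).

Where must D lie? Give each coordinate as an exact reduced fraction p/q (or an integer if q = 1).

1. D_x = 16/3  [DC · EA = -44 ∩ DB · AF = 32/3]
2. D_y = -19/3  [DC · EA = -44 ∩ DB · AF = 32/3]
   → D = (16/3, -19/3)

D = (16/3, -19/3)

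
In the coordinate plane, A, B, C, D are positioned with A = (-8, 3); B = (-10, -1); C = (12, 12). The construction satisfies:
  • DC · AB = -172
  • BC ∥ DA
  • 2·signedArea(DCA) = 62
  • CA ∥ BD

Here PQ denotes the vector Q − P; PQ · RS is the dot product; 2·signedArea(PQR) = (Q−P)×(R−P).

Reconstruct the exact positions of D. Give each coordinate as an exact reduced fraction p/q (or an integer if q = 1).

1. D_x = -30  [BC ∥ DA ∩ CA ∥ BD]
2. D_y = -10  [BC ∥ DA ∩ CA ∥ BD]
   → D = (-30, -10)

D = (-30, -10)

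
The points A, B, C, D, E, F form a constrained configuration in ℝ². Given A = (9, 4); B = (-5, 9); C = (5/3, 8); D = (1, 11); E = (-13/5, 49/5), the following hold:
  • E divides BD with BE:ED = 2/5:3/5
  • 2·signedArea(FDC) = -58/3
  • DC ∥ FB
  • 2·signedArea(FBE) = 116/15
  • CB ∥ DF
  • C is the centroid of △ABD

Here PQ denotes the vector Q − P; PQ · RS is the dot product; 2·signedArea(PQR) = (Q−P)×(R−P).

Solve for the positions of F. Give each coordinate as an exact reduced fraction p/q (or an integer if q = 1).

1. F_x = -17/3  [DC ∥ FB ∩ CB ∥ DF]
2. F_y = 12  [DC ∥ FB ∩ CB ∥ DF]
   → F = (-17/3, 12)

F = (-17/3, 12)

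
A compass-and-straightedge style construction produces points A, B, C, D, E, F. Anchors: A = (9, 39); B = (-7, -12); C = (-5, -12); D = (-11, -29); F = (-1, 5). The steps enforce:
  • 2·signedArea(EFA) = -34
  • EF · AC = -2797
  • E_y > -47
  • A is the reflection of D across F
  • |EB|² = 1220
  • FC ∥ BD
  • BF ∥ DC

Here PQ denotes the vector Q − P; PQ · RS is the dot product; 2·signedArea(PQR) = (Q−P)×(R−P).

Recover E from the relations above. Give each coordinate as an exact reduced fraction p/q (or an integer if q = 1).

1. E_x = -15  [EF · AC = -2797 ∩ 2·signedArea(EFA) = -34]
2. E_y = -46  [EF · AC = -2797 ∩ 2·signedArea(EFA) = -34]
   → E = (-15, -46)

E = (-15, -46)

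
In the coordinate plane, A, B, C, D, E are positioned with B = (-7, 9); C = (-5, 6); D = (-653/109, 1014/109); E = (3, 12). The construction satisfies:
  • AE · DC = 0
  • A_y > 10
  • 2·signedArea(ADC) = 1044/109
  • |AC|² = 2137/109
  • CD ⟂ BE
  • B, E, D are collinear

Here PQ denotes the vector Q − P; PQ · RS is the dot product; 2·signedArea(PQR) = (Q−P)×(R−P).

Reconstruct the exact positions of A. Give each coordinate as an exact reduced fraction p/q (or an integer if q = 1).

1. A_x = -363/109  [AE · DC = 0 ∩ 2·signedArea(ADC) = 1044/109]
2. A_y = 1101/109  [AE · DC = 0 ∩ 2·signedArea(ADC) = 1044/109]
   → A = (-363/109, 1101/109)

A = (-363/109, 1101/109)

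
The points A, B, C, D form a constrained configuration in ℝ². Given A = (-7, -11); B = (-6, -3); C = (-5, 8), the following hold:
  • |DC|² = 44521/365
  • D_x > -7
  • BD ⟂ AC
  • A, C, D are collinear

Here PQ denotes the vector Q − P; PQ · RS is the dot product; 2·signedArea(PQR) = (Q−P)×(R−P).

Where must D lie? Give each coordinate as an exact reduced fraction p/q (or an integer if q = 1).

1. D_x = -2247/365  [A, C, D are collinear ∩ BD ⟂ AC]
2. D_y = -1089/365  [A, C, D are collinear ∩ BD ⟂ AC]
   → D = (-2247/365, -1089/365)

D = (-2247/365, -1089/365)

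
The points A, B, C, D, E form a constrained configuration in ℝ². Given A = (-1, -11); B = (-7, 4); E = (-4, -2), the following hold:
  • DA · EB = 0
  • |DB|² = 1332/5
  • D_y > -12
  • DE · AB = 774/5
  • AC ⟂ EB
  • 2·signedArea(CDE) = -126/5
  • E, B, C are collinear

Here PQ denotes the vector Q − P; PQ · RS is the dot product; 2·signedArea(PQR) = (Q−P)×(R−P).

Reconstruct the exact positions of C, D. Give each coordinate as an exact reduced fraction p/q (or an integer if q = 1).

1. C_x = 1/5  [E, B, C are collinear ∩ AC ⟂ EB]
2. C_y = -52/5  [E, B, C are collinear ∩ AC ⟂ EB]
   → C = (1/5, -52/5)
3. D_x = -11/5  [DA · EB = 0 ∩ 2·signedArea(CDE) = -126/5]
4. D_y = -58/5  [DA · EB = 0 ∩ 2·signedArea(CDE) = -126/5]
   → D = (-11/5, -58/5)

C = (1/5, -52/5)
D = (-11/5, -58/5)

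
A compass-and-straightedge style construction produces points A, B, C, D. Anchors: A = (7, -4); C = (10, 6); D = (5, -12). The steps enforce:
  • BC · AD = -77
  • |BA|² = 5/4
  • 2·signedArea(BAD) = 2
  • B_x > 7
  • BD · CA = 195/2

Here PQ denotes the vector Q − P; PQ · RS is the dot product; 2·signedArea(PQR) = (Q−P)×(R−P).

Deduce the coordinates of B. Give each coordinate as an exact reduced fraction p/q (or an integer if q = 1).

1. B_x = 15/2  [BC · AD = -77 ∩ BD · CA = 195/2]
2. B_y = -3  [BC · AD = -77 ∩ BD · CA = 195/2]
   → B = (15/2, -3)

B = (15/2, -3)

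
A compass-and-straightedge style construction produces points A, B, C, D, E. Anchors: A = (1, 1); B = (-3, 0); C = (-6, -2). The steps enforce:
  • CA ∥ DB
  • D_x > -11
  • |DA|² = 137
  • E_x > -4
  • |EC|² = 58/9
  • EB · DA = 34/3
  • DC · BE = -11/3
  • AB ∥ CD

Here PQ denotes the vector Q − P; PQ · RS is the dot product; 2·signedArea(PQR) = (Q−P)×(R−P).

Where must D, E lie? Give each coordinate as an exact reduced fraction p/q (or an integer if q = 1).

D = (-10, -3)
E = (-11/3, -1)

1. D_x = -10  [CA ∥ DB ∩ AB ∥ CD]
2. D_y = -3  [CA ∥ DB ∩ AB ∥ CD]
   → D = (-10, -3)
3. E_x = -11/3  [EB · DA = 34/3 ∩ DC · BE = -11/3]
4. E_y = -1  [EB · DA = 34/3 ∩ DC · BE = -11/3]
   → E = (-11/3, -1)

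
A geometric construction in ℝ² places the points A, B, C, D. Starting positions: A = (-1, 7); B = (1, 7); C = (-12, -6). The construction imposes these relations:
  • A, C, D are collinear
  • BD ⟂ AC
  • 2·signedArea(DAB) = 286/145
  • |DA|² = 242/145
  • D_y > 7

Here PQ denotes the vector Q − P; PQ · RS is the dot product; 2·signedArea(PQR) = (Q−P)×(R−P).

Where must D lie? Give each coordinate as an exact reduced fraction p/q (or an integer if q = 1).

1. D_x = -24/145  [A, C, D are collinear ∩ BD ⟂ AC]
2. D_y = 1158/145  [A, C, D are collinear ∩ BD ⟂ AC]
   → D = (-24/145, 1158/145)

D = (-24/145, 1158/145)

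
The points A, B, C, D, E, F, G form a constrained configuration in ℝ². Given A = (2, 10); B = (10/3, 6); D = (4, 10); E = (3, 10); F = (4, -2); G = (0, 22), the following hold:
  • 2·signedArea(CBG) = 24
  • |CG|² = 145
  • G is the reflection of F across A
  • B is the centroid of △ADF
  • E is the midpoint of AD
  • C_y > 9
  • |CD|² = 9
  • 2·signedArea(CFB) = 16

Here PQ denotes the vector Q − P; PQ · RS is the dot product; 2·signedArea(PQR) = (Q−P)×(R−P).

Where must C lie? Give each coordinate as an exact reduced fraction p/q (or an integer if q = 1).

C = (1, 10)

1. C_x = 1  [2·signedArea(CBG) = 24 ∩ 2·signedArea(CFB) = 16]
2. C_y = 10  [2·signedArea(CBG) = 24 ∩ 2·signedArea(CFB) = 16]
   → C = (1, 10)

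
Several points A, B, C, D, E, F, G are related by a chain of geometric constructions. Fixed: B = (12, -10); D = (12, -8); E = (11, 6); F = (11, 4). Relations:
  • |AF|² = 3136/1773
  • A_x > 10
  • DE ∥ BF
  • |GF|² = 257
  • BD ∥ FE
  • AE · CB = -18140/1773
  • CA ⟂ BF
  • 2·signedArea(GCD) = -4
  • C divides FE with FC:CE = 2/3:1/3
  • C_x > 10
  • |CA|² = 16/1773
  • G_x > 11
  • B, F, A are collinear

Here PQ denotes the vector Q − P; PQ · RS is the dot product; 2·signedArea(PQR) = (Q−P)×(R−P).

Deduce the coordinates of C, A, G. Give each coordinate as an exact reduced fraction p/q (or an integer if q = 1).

A = (6445/591, 3148/591)
C = (11, 16/3)
G = (12, -12)

1. C_x = 11  [C divides FE with FC:CE = 2/3:1/3]
2. C_y = 16/3  [C divides FE with FC:CE = 2/3:1/3]
   → C = (11, 16/3)
3. A_x = 6445/591  [B, F, A are collinear ∩ CA ⟂ BF]
4. A_y = 3148/591  [B, F, A are collinear ∩ CA ⟂ BF]
   → A = (6445/591, 3148/591)
5. G_x = 12  [line 40/3·x + 1·y + -148 = 0 ∩ |GF|² = 257]
6. G_y = -12  [line 40/3·x + 1·y + -148 = 0 ∩ |GF|² = 257]
   → G = (12, -12)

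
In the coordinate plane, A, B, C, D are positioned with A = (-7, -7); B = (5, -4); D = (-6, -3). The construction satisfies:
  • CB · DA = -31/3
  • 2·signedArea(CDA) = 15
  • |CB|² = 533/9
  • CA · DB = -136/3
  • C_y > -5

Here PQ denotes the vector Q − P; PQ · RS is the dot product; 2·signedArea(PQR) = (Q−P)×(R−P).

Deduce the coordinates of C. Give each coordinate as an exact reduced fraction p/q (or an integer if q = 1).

1. C_x = -8/3  [2·signedArea(CDA) = 15 ∩ CB · DA = -31/3]
2. C_y = -14/3  [2·signedArea(CDA) = 15 ∩ CB · DA = -31/3]
   → C = (-8/3, -14/3)

C = (-8/3, -14/3)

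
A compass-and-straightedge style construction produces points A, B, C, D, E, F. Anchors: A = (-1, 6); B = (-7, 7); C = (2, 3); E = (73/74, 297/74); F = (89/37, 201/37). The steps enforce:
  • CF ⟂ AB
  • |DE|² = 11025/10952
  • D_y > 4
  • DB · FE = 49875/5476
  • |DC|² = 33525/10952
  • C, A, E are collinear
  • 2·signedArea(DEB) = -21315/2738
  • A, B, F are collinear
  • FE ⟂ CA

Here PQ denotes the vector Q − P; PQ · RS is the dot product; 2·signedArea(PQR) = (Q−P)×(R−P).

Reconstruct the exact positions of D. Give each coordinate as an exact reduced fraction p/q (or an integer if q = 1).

D = (251/148, 699/148)

1. D_x = 251/148  [DB · FE = 49875/5476 ∩ 2·signedArea(DEB) = -21315/2738]
2. D_y = 699/148  [DB · FE = 49875/5476 ∩ 2·signedArea(DEB) = -21315/2738]
   → D = (251/148, 699/148)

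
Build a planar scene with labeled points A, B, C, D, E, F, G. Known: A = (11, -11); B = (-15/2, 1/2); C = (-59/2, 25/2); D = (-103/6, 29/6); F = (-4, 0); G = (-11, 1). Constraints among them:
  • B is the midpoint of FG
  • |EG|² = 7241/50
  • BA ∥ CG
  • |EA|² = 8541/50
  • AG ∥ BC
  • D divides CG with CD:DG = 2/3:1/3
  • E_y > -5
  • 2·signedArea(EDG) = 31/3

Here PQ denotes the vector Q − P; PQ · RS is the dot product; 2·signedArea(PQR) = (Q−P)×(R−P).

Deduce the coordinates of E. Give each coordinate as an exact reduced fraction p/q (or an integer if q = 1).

E = (-1/10, -41/10)

1. E_x = -1/10  [line 23/6·x + 37/6·y + 77/3 = 0 ∩ |EA|² = 8541/50]
2. E_y = -41/10  [line 23/6·x + 37/6·y + 77/3 = 0 ∩ |EA|² = 8541/50]
   → E = (-1/10, -41/10)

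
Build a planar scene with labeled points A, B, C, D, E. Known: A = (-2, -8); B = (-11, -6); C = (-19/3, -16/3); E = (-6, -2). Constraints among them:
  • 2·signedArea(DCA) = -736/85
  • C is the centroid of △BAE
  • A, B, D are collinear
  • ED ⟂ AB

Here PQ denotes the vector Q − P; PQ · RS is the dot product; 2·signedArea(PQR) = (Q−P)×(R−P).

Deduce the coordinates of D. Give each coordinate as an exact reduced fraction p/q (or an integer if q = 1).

D = (-602/85, -584/85)

1. D_x = -602/85  [A, B, D are collinear ∩ ED ⟂ AB]
2. D_y = -584/85  [A, B, D are collinear ∩ ED ⟂ AB]
   → D = (-602/85, -584/85)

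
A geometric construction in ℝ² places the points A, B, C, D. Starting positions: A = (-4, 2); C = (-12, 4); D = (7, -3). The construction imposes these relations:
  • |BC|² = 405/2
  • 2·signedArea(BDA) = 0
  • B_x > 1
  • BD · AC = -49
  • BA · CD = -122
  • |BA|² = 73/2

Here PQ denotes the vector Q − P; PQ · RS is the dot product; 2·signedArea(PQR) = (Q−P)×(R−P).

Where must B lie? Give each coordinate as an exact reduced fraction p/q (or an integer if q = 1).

B = (3/2, -1/2)

1. B_x = 3/2  [2·signedArea(BDA) = 0 ∩ BA · CD = -122]
2. B_y = -1/2  [2·signedArea(BDA) = 0 ∩ BA · CD = -122]
   → B = (3/2, -1/2)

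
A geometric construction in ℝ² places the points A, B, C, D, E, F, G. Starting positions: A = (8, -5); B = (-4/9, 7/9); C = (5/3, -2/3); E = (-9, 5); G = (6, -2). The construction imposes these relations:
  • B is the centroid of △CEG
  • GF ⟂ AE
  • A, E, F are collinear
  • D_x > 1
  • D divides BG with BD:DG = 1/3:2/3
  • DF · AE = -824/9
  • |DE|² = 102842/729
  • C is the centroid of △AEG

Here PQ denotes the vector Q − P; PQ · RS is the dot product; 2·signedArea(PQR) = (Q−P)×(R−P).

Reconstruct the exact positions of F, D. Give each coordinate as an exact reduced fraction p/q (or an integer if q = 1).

D = (46/27, -4/27)
F = (2024/389, -1305/389)

1. F_x = 2024/389  [A, E, F are collinear ∩ GF ⟂ AE]
2. F_y = -1305/389  [A, E, F are collinear ∩ GF ⟂ AE]
   → F = (2024/389, -1305/389)
3. D_x = 46/27  [D divides BG with BD:DG = 1/3:2/3]
4. D_y = -4/27  [D divides BG with BD:DG = 1/3:2/3]
   → D = (46/27, -4/27)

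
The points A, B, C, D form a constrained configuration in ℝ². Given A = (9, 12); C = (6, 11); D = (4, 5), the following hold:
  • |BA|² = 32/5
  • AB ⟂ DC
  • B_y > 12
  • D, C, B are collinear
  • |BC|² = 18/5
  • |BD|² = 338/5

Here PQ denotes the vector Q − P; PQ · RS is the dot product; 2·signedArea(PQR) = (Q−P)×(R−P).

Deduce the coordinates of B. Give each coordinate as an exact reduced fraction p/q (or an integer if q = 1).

B = (33/5, 64/5)

1. B_x = 33/5  [D, C, B are collinear ∩ AB ⟂ DC]
2. B_y = 64/5  [D, C, B are collinear ∩ AB ⟂ DC]
   → B = (33/5, 64/5)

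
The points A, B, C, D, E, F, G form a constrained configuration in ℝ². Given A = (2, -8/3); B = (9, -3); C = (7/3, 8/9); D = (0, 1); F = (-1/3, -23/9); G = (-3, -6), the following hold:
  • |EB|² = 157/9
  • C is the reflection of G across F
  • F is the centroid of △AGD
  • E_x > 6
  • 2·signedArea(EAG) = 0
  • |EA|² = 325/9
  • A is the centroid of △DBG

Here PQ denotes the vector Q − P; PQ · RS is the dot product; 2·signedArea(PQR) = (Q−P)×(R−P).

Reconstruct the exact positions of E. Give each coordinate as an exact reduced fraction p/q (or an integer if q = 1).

1. E_x = 7  [line 10/3·x + -5·y + -20 = 0 ∩ |EA|² = 325/9]
2. E_y = 2/3  [line 10/3·x + -5·y + -20 = 0 ∩ |EA|² = 325/9]
   → E = (7, 2/3)

E = (7, 2/3)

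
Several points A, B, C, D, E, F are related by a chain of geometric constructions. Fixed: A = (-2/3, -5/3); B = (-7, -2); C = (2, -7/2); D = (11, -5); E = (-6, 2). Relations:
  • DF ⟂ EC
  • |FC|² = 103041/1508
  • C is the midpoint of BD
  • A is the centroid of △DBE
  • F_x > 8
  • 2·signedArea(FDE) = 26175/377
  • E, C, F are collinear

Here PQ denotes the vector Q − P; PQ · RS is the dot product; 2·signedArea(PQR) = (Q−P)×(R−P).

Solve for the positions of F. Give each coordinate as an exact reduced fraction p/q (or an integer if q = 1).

F = (3322/377, -3085/377)

1. F_x = 3322/377  [E, C, F are collinear ∩ DF ⟂ EC]
2. F_y = -3085/377  [E, C, F are collinear ∩ DF ⟂ EC]
   → F = (3322/377, -3085/377)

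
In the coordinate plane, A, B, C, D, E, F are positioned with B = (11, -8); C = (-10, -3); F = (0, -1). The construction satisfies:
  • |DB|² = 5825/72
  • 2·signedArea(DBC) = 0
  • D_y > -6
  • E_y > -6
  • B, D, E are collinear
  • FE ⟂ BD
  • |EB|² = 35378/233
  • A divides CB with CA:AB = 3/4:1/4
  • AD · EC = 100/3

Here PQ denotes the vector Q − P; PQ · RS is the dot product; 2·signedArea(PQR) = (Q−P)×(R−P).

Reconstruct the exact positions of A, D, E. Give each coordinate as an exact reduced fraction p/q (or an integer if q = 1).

1. A_x = 23/4  [A divides CB with CA:AB = 3/4:1/4]
2. A_y = -27/4  [A divides CB with CA:AB = 3/4:1/4]
   → A = (23/4, -27/4)
3. D_x = 9/4  [line -5·x + -21·y + -113 = 0 ∩ |DB|² = 5825/72]
4. D_y = -71/12  [line -5·x + -21·y + -113 = 0 ∩ |DB|² = 5825/72]
   → D = (9/4, -71/12)
5. E_x = -230/233  [B, D, E are collinear ∩ FE ⟂ BD]
6. E_y = -1199/233  [B, D, E are collinear ∩ FE ⟂ BD]
   → E = (-230/233, -1199/233)

A = (23/4, -27/4)
D = (9/4, -71/12)
E = (-230/233, -1199/233)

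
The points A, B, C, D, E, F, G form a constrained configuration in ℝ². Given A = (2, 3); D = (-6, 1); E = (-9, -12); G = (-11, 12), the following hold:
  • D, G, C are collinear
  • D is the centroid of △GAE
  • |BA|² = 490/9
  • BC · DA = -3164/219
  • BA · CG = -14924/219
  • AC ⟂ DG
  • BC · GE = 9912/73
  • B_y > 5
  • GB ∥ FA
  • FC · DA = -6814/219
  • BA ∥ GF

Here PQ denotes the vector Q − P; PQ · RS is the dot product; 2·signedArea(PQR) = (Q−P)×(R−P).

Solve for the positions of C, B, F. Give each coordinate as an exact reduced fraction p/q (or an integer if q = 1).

B = (-5, 16/3)
C = (-393/73, -26/73)
F = (-4, 29/3)

1. C_x = -393/73  [D, G, C are collinear ∩ AC ⟂ DG]
2. C_y = -26/73  [D, G, C are collinear ∩ AC ⟂ DG]
   → C = (-393/73, -26/73)
3. B_x = -5  [BC · DA = -3164/219 ∩ BC · GE = 9912/73]
4. B_y = 16/3  [BC · DA = -3164/219 ∩ BC · GE = 9912/73]
   → B = (-5, 16/3)
5. F_x = -4  [GB ∥ FA ∩ BA ∥ GF]
6. F_y = 29/3  [GB ∥ FA ∩ BA ∥ GF]
   → F = (-4, 29/3)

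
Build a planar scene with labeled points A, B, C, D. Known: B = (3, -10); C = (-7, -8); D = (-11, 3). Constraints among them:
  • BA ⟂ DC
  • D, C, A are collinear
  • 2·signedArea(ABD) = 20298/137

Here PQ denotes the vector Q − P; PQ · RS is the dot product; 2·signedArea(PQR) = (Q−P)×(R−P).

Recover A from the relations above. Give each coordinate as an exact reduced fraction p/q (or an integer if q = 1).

A = (-711/137, -1778/137)

1. A_x = -711/137  [D, C, A are collinear ∩ BA ⟂ DC]
2. A_y = -1778/137  [D, C, A are collinear ∩ BA ⟂ DC]
   → A = (-711/137, -1778/137)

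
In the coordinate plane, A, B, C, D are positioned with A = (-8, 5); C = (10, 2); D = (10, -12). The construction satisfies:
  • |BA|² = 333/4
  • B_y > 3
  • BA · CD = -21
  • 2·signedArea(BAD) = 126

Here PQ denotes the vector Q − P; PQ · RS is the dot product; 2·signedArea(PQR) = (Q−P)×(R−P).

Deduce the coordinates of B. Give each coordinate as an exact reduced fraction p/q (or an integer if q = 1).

B = (1, 7/2)

1. B_x = 1  [2·signedArea(BAD) = 126 ∩ BA · CD = -21]
2. B_y = 7/2  [2·signedArea(BAD) = 126 ∩ BA · CD = -21]
   → B = (1, 7/2)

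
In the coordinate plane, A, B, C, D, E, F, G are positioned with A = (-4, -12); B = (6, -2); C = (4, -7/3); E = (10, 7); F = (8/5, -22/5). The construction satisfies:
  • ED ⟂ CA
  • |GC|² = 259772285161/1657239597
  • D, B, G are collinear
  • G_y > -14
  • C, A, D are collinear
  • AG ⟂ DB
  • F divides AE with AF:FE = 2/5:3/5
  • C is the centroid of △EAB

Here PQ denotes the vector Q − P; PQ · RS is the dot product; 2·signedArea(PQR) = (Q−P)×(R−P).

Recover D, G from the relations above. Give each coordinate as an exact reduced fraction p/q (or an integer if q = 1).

D = (15620/1417, 8719/1417)
G = (-224175382/184137733, -2525336096/184137733)

1. D_x = 15620/1417  [C, A, D are collinear ∩ ED ⟂ CA]
2. D_y = 8719/1417  [C, A, D are collinear ∩ ED ⟂ CA]
   → D = (15620/1417, 8719/1417)
3. G_x = -224175382/184137733  [D, B, G are collinear ∩ AG ⟂ DB]
4. G_y = -2525336096/184137733  [D, B, G are collinear ∩ AG ⟂ DB]
   → G = (-224175382/184137733, -2525336096/184137733)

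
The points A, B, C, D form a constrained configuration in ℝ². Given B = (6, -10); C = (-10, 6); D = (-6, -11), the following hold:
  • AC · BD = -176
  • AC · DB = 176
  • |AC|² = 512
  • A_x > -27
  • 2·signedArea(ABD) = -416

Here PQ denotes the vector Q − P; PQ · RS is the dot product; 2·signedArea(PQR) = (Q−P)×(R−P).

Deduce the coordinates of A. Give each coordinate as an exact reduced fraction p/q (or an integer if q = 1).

1. A_x = -26  [AC · BD = -176 ∩ 2·signedArea(ABD) = -416]
2. A_y = 22  [AC · BD = -176 ∩ 2·signedArea(ABD) = -416]
   → A = (-26, 22)

A = (-26, 22)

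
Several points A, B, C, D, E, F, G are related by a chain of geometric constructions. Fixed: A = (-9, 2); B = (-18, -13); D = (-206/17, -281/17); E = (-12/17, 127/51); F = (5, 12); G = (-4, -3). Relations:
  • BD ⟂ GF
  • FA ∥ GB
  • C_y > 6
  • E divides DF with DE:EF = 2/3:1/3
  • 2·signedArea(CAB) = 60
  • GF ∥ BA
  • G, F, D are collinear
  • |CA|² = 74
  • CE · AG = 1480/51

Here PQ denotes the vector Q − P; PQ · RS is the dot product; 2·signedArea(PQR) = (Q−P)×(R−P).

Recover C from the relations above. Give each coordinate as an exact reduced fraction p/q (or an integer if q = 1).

1. C_x = -2  [2·signedArea(CAB) = 60 ∩ CE · AG = 1480/51]
2. C_y = 7  [2·signedArea(CAB) = 60 ∩ CE · AG = 1480/51]
   → C = (-2, 7)

C = (-2, 7)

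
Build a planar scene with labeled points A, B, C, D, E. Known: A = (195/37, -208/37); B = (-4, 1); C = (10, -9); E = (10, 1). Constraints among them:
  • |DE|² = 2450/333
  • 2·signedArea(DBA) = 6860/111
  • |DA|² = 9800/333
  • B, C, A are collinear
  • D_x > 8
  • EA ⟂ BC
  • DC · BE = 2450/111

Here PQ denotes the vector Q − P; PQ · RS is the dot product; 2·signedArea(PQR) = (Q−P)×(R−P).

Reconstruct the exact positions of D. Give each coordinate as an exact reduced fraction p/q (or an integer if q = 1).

D = (935/111, -134/111)

1. D_x = 935/111  [DC · BE = 2450/111 ∩ 2·signedArea(DBA) = 6860/111]
2. D_y = -134/111  [DC · BE = 2450/111 ∩ 2·signedArea(DBA) = 6860/111]
   → D = (935/111, -134/111)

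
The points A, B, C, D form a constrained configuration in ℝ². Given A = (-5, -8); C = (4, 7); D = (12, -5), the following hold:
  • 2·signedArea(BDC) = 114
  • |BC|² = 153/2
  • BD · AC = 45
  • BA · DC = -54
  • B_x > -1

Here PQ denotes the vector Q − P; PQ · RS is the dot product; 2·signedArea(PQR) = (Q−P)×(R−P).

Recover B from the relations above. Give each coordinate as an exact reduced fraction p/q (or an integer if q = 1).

B = (-1/2, -1/2)

1. B_x = -1/2  [BD · AC = 45 ∩ 2·signedArea(BDC) = 114]
2. B_y = -1/2  [BD · AC = 45 ∩ 2·signedArea(BDC) = 114]
   → B = (-1/2, -1/2)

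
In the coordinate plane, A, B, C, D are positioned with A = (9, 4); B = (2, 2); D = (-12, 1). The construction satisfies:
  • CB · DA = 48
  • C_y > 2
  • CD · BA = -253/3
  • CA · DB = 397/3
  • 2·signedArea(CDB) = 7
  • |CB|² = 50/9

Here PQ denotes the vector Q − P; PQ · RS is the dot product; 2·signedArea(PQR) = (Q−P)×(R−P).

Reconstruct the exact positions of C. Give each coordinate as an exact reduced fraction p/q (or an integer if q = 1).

1. C_x = -1/3  [CA · DB = 397/3 ∩ CB · DA = 48]
2. C_y = 7/3  [CA · DB = 397/3 ∩ CB · DA = 48]
   → C = (-1/3, 7/3)

C = (-1/3, 7/3)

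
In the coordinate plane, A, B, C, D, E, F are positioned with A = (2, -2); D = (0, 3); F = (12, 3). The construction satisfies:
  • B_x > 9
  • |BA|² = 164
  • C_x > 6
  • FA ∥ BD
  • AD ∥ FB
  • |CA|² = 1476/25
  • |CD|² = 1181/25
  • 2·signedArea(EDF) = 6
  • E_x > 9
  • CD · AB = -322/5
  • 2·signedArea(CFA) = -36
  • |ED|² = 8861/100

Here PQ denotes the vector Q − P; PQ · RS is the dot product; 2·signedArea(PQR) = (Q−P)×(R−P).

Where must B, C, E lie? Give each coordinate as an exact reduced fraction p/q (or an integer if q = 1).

1. B_x = 10  [FA ∥ BD ∩ AD ∥ FB]
2. B_y = 8  [FA ∥ BD ∩ AD ∥ FB]
   → B = (10, 8)
3. C_x = 34/5  [2·signedArea(CFA) = -36 ∩ CD · AB = -322/5]
4. C_y = 4  [2·signedArea(CFA) = -36 ∩ CD · AB = -322/5]
   → C = (34/5, 4)
5. E_y = 7/2  [2·signedArea(EDF) = 6]
6. E_x = 47/5  [|ED|² = 8861/100]
   → E = (47/5, 7/2)

B = (10, 8)
C = (34/5, 4)
E = (47/5, 7/2)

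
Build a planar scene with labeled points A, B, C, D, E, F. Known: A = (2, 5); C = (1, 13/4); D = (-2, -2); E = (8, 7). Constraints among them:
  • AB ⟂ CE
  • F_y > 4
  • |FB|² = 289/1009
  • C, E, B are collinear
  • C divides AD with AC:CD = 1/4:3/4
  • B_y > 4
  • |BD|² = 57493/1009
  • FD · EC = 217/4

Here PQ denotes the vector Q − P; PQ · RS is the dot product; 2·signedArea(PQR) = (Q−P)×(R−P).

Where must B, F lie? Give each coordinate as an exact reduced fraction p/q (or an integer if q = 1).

B = (2528/1009, 4093/1009)
F = (2273/1009, 4569/1009)

1. B_x = 2528/1009  [C, E, B are collinear ∩ AB ⟂ CE]
2. B_y = 4093/1009  [C, E, B are collinear ∩ AB ⟂ CE]
   → B = (2528/1009, 4093/1009)
3. F_x = 2273/1009  [line 7·x + 15/4·y + -131/4 = 0 ∩ |FB|² = 289/1009]
4. F_y = 4569/1009  [line 7·x + 15/4·y + -131/4 = 0 ∩ |FB|² = 289/1009]
   → F = (2273/1009, 4569/1009)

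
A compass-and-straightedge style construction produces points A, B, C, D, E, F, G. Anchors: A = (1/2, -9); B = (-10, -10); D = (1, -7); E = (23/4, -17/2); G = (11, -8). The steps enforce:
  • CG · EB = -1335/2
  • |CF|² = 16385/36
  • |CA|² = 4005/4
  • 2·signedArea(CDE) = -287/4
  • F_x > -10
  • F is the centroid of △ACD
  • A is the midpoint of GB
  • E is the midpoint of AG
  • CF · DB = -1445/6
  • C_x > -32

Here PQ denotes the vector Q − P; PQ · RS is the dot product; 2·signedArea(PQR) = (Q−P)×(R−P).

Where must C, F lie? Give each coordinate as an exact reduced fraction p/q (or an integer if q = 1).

1. C_x = -31  [2·signedArea(CDE) = -287/4 ∩ CG · EB = -1335/2]
2. C_y = -12  [2·signedArea(CDE) = -287/4 ∩ CG · EB = -1335/2]
   → C = (-31, -12)
3. F_x = -59/6  [F is the centroid of △ACD]
4. F_y = -28/3  [F is the centroid of △ACD]
   → F = (-59/6, -28/3)

C = (-31, -12)
F = (-59/6, -28/3)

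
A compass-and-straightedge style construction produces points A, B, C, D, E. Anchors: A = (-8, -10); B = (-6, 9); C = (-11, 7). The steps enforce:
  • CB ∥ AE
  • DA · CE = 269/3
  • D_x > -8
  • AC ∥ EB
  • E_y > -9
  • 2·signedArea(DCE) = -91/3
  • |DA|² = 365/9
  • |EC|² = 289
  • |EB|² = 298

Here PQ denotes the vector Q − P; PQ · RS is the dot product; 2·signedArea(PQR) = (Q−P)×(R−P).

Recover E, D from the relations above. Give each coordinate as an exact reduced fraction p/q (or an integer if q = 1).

1. E_x = -3  [AC ∥ EB ∩ CB ∥ AE]
2. E_y = -8  [AC ∥ EB ∩ CB ∥ AE]
   → E = (-3, -8)
3. D_x = -22/3  [DA · CE = 269/3 ∩ 2·signedArea(DCE) = -91/3]
4. D_y = -11/3  [DA · CE = 269/3 ∩ 2·signedArea(DCE) = -91/3]
   → D = (-22/3, -11/3)

D = (-22/3, -11/3)
E = (-3, -8)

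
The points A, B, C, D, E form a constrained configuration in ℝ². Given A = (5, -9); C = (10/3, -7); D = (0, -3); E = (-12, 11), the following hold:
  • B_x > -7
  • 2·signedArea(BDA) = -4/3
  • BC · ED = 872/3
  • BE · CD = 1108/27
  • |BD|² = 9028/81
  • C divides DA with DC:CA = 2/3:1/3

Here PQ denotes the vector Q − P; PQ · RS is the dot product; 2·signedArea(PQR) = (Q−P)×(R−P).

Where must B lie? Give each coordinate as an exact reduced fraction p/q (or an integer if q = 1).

1. B_x = -62/9  [BE · CD = 1108/27 ∩ 2·signedArea(BDA) = -4/3]
2. B_y = 5  [BE · CD = 1108/27 ∩ 2·signedArea(BDA) = -4/3]
   → B = (-62/9, 5)

B = (-62/9, 5)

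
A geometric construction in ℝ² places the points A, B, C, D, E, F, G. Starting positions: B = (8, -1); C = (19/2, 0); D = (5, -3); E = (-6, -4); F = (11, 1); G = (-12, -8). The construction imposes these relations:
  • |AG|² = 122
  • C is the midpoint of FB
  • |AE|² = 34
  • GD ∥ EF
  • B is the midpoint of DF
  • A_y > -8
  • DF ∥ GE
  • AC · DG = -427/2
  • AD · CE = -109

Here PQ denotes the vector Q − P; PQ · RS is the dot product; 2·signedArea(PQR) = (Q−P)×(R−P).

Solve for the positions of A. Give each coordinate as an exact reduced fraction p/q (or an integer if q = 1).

1. A_x = -1  [AD · CE = -109 ∩ AC · DG = -427/2]
2. A_y = -7  [AD · CE = -109 ∩ AC · DG = -427/2]
   → A = (-1, -7)

A = (-1, -7)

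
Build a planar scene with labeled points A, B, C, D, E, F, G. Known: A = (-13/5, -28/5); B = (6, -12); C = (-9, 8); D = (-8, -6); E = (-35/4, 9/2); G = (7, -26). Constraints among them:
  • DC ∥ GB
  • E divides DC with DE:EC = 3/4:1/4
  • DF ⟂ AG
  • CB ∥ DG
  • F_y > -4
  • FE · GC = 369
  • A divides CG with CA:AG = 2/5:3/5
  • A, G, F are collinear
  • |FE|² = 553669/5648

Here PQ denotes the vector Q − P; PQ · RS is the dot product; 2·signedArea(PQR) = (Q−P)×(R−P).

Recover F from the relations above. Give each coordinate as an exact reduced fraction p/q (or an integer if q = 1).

1. F_x = -1209/353  [A, G, F are collinear ∩ DF ⟂ AG]
2. F_y = -1358/353  [A, G, F are collinear ∩ DF ⟂ AG]
   → F = (-1209/353, -1358/353)

F = (-1209/353, -1358/353)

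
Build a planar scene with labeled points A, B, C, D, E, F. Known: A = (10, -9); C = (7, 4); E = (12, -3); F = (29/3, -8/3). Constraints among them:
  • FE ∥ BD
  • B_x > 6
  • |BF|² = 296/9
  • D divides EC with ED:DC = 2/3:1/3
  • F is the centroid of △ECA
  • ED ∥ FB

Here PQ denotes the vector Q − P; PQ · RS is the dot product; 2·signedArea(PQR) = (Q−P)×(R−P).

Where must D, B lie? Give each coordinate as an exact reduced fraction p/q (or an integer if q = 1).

1. D_x = 26/3  [D divides EC with ED:DC = 2/3:1/3]
2. D_y = 5/3  [D divides EC with ED:DC = 2/3:1/3]
   → D = (26/3, 5/3)
3. B_x = 19/3  [FE ∥ BD ∩ ED ∥ FB]
4. B_y = 2  [FE ∥ BD ∩ ED ∥ FB]
   → B = (19/3, 2)

B = (19/3, 2)
D = (26/3, 5/3)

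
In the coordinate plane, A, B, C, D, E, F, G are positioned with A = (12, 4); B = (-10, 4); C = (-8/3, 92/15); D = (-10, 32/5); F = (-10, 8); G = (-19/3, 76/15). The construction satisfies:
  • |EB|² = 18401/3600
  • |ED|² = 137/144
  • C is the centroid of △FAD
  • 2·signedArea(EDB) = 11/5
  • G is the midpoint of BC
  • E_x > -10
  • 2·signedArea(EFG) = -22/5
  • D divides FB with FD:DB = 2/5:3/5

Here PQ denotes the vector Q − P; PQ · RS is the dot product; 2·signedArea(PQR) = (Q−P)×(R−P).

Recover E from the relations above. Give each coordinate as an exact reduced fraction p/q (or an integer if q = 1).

E = (-109/12, 91/15)

1. E_x = -109/12  [2·signedArea(EFG) = -22/5 ∩ 2·signedArea(EDB) = 11/5]
2. E_y = 91/15  [2·signedArea(EFG) = -22/5 ∩ 2·signedArea(EDB) = 11/5]
   → E = (-109/12, 91/15)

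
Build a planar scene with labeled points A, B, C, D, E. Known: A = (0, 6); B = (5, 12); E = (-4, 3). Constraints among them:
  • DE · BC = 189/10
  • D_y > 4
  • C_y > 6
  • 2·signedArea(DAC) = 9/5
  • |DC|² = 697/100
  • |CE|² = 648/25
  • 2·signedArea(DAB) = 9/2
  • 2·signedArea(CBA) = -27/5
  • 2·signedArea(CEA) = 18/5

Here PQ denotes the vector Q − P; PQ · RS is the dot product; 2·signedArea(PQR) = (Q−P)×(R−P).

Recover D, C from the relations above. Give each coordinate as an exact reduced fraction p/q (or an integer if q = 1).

C = (-2/5, 33/5)
D = (-2, 9/2)

1. C_x = -2/5  [2·signedArea(CBA) = -27/5 ∩ 2·signedArea(CEA) = 18/5]
2. C_y = 33/5  [2·signedArea(CBA) = -27/5 ∩ 2·signedArea(CEA) = 18/5]
   → C = (-2/5, 33/5)
3. D_x = -2  [DE · BC = 189/10 ∩ 2·signedArea(DAC) = 9/5]
4. D_y = 9/2  [DE · BC = 189/10 ∩ 2·signedArea(DAC) = 9/5]
   → D = (-2, 9/2)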